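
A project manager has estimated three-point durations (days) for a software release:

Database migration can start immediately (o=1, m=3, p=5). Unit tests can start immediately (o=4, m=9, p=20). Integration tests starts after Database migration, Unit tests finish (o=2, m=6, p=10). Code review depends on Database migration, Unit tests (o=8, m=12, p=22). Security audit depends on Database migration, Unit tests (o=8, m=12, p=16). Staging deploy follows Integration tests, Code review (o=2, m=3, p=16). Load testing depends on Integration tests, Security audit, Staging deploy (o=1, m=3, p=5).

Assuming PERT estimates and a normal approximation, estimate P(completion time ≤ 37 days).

0.919

te_Database migration = (1 + 4·3 + 5)/6 = 18/6 = 3; σ²_Database migration = ((5−1)/6)² = 0.444
te_Unit tests = (4 + 4·9 + 20)/6 = 60/6 = 10; σ²_Unit tests = ((20−4)/6)² = 7.111
te_Integration tests = (2 + 4·6 + 10)/6 = 36/6 = 6; σ²_Integration tests = ((10−2)/6)² = 1.778
te_Code review = (8 + 4·12 + 22)/6 = 78/6 = 13; σ²_Code review = ((22−8)/6)² = 5.444
te_Security audit = (8 + 4·12 + 16)/6 = 72/6 = 12; σ²_Security audit = ((16−8)/6)² = 1.778
te_Staging deploy = (2 + 4·3 + 16)/6 = 30/6 = 5; σ²_Staging deploy = ((16−2)/6)² = 5.444
te_Load testing = (1 + 4·3 + 5)/6 = 18/6 = 3; σ²_Load testing = ((5−1)/6)² = 0.444

Forward pass:
ES_Database migration = 0; EF_Database migration = 3
ES_Unit tests = 0; EF_Unit tests = 10
ES_Integration tests = max(EF_Database migration=3, EF_Unit tests=10) = 10; EF_Integration tests = 10+6 = 16
ES_Code review = max(EF_Database migration=3, EF_Unit tests=10) = 10; EF_Code review = 10+13 = 23
ES_Security audit = max(EF_Database migration=3, EF_Unit tests=10) = 10; EF_Security audit = 10+12 = 22
ES_Staging deploy = max(EF_Integration tests=16, EF_Code review=23) = 23; EF_Staging deploy = 23+5 = 28
ES_Load testing = max(EF_Integration tests=16, EF_Security audit=22, EF_Staging deploy=28) = 28; EF_Load testing = 28+3 = 31
Expected project duration μ = 31 days. Critical path: Unit tests → Code review → Staging deploy → Load testing.

Variance along critical path = 7.111 + 5.444 + 5.444 + 0.444 = 18.444; σ = √18.444 = 4.295 days.
Z = (37 − 31) / 4.295 = 1.397
P(T ≤ 37) = Φ(1.397) ≈ 0.919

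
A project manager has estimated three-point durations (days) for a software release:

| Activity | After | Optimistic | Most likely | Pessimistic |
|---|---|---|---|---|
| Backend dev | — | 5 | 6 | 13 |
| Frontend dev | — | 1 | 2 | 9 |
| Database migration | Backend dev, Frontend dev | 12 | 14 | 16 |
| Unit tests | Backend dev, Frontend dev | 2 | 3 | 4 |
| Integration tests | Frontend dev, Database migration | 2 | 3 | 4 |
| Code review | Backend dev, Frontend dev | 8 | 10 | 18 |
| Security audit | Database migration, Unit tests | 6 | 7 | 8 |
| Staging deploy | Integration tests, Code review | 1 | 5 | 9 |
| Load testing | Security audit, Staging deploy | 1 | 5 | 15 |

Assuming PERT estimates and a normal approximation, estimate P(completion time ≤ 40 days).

te_Backend dev = (5 + 4·6 + 13)/6 = 42/6 = 7; σ²_Backend dev = ((13−5)/6)² = 1.778
te_Frontend dev = (1 + 4·2 + 9)/6 = 18/6 = 3; σ²_Frontend dev = ((9−1)/6)² = 1.778
te_Database migration = (12 + 4·14 + 16)/6 = 84/6 = 14; σ²_Database migration = ((16−12)/6)² = 0.444
te_Unit tests = (2 + 4·3 + 4)/6 = 18/6 = 3; σ²_Unit tests = ((4−2)/6)² = 0.111
te_Integration tests = (2 + 4·3 + 4)/6 = 18/6 = 3; σ²_Integration tests = ((4−2)/6)² = 0.111
te_Code review = (8 + 4·10 + 18)/6 = 66/6 = 11; σ²_Code review = ((18−8)/6)² = 2.778
te_Security audit = (6 + 4·7 + 8)/6 = 42/6 = 7; σ²_Security audit = ((8−6)/6)² = 0.111
te_Staging deploy = (1 + 4·5 + 9)/6 = 30/6 = 5; σ²_Staging deploy = ((9−1)/6)² = 1.778
te_Load testing = (1 + 4·5 + 15)/6 = 36/6 = 6; σ²_Load testing = ((15−1)/6)² = 5.444

Forward pass:
ES_Backend dev = 0; EF_Backend dev = 7
ES_Frontend dev = 0; EF_Frontend dev = 3
ES_Database migration = max(EF_Backend dev=7, EF_Frontend dev=3) = 7; EF_Database migration = 7+14 = 21
ES_Unit tests = max(EF_Backend dev=7, EF_Frontend dev=3) = 7; EF_Unit tests = 7+3 = 10
ES_Integration tests = max(EF_Frontend dev=3, EF_Database migration=21) = 21; EF_Integration tests = 21+3 = 24
ES_Code review = max(EF_Backend dev=7, EF_Frontend dev=3) = 7; EF_Code review = 7+11 = 18
ES_Security audit = max(EF_Database migration=21, EF_Unit tests=10) = 21; EF_Security audit = 21+7 = 28
ES_Staging deploy = max(EF_Integration tests=24, EF_Code review=18) = 24; EF_Staging deploy = 24+5 = 29
ES_Load testing = max(EF_Security audit=28, EF_Staging deploy=29) = 29; EF_Load testing = 29+6 = 35
Expected project duration μ = 35 days. Critical path: Backend dev → Database migration → Integration tests → Staging deploy → Load testing.

Variance along critical path = 1.778 + 0.444 + 0.111 + 1.778 + 5.444 = 9.556; σ = √9.556 = 3.091 days.
Z = (40 − 35) / 3.091 = 1.617
P(T ≤ 40) = Φ(1.617) ≈ 0.947

0.947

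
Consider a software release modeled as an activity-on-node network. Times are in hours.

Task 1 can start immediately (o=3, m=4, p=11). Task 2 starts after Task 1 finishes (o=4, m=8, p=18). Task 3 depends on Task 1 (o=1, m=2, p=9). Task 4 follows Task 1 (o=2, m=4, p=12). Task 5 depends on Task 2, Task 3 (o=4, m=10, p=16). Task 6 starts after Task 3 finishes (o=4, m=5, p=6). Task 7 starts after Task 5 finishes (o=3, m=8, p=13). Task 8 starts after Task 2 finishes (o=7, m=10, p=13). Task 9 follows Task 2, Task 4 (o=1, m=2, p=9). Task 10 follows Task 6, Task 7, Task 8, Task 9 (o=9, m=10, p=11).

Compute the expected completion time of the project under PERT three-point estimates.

te_Task 1 = (3 + 4·4 + 11)/6 = 30/6 = 5
te_Task 2 = (4 + 4·8 + 18)/6 = 54/6 = 9
te_Task 3 = (1 + 4·2 + 9)/6 = 18/6 = 3
te_Task 4 = (2 + 4·4 + 12)/6 = 30/6 = 5
te_Task 5 = (4 + 4·10 + 16)/6 = 60/6 = 10
te_Task 6 = (4 + 4·5 + 6)/6 = 30/6 = 5
te_Task 7 = (3 + 4·8 + 13)/6 = 48/6 = 8
te_Task 8 = (7 + 4·10 + 13)/6 = 60/6 = 10
te_Task 9 = (1 + 4·2 + 9)/6 = 18/6 = 3
te_Task 10 = (9 + 4·10 + 11)/6 = 60/6 = 10

Forward pass:
ES_Task 1 = 0; EF_Task 1 = 5
ES_Task 2 = 5; EF_Task 2 = 5+9 = 14
ES_Task 3 = 5; EF_Task 3 = 5+3 = 8
ES_Task 4 = 5; EF_Task 4 = 5+5 = 10
ES_Task 5 = max(EF_Task 2=14, EF_Task 3=8) = 14; EF_Task 5 = 14+10 = 24
ES_Task 6 = 8; EF_Task 6 = 8+5 = 13
ES_Task 7 = 24; EF_Task 7 = 24+8 = 32
ES_Task 8 = 14; EF_Task 8 = 14+10 = 24
ES_Task 9 = max(EF_Task 2=14, EF_Task 4=10) = 14; EF_Task 9 = 14+3 = 17
ES_Task 10 = max(EF_Task 6=13, EF_Task 7=32, EF_Task 8=24, EF_Task 9=17) = 32; EF_Task 10 = 32+10 = 42
Expected project duration μ = 42 hours. Critical path: Task 1 → Task 2 → Task 5 → Task 7 → Task 10.

42 hours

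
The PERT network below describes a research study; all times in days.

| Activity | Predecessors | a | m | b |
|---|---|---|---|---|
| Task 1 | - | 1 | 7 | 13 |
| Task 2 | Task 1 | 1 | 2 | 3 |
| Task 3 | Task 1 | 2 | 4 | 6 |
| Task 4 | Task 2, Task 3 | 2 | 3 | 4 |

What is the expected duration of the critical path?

te_Task 1 = (1 + 4·7 + 13)/6 = 42/6 = 7
te_Task 2 = (1 + 4·2 + 3)/6 = 12/6 = 2
te_Task 3 = (2 + 4·4 + 6)/6 = 24/6 = 4
te_Task 4 = (2 + 4·3 + 4)/6 = 18/6 = 3

Forward pass:
ES_Task 1 = 0; EF_Task 1 = 7
ES_Task 2 = 7; EF_Task 2 = 7+2 = 9
ES_Task 3 = 7; EF_Task 3 = 7+4 = 11
ES_Task 4 = max(EF_Task 2=9, EF_Task 3=11) = 11; EF_Task 4 = 11+3 = 14
Expected project duration μ = 14 days. Critical path: Task 1 → Task 3 → Task 4.

14 days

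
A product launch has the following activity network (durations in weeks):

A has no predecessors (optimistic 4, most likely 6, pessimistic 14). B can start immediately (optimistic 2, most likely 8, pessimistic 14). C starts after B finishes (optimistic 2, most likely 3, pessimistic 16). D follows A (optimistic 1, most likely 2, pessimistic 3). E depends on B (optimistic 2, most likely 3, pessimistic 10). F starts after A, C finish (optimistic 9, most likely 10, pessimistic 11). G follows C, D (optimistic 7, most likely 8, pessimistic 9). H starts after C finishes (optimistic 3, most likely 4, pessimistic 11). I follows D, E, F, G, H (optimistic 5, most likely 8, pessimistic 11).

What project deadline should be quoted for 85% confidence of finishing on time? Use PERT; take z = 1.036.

34.4 weeks

te_A = (4 + 4·6 + 14)/6 = 42/6 = 7; σ²_A = ((14−4)/6)² = 2.778
te_B = (2 + 4·8 + 14)/6 = 48/6 = 8; σ²_B = ((14−2)/6)² = 4.000
te_C = (2 + 4·3 + 16)/6 = 30/6 = 5; σ²_C = ((16−2)/6)² = 5.444
te_D = (1 + 4·2 + 3)/6 = 12/6 = 2; σ²_D = ((3−1)/6)² = 0.111
te_E = (2 + 4·3 + 10)/6 = 24/6 = 4; σ²_E = ((10−2)/6)² = 1.778
te_F = (9 + 4·10 + 11)/6 = 60/6 = 10; σ²_F = ((11−9)/6)² = 0.111
te_G = (7 + 4·8 + 9)/6 = 48/6 = 8; σ²_G = ((9−7)/6)² = 0.111
te_H = (3 + 4·4 + 11)/6 = 30/6 = 5; σ²_H = ((11−3)/6)² = 1.778
te_I = (5 + 4·8 + 11)/6 = 48/6 = 8; σ²_I = ((11−5)/6)² = 1.000

Forward pass:
ES_A = 0; EF_A = 7
ES_B = 0; EF_B = 8
ES_C = 8; EF_C = 8+5 = 13
ES_D = 7; EF_D = 7+2 = 9
ES_E = 8; EF_E = 8+4 = 12
ES_F = max(EF_A=7, EF_C=13) = 13; EF_F = 13+10 = 23
ES_G = max(EF_C=13, EF_D=9) = 13; EF_G = 13+8 = 21
ES_H = 13; EF_H = 13+5 = 18
ES_I = max(EF_D=9, EF_E=12, EF_F=23, EF_G=21, EF_H=18) = 23; EF_I = 23+8 = 31
Expected project duration μ = 31 weeks. Critical path: B → C → F → I.

Variance along critical path = 4.000 + 5.444 + 0.111 + 1.000 = 10.556; σ = 3.249 weeks.
D = μ + z·σ = 31 + 1.036·3.249 = 34.4 weeks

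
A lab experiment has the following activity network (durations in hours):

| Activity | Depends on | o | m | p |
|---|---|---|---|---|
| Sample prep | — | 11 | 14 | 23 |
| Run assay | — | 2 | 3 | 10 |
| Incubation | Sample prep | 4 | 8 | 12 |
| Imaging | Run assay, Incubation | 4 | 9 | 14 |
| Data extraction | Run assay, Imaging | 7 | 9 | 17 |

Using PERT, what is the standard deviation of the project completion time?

te_Sample prep = (11 + 4·14 + 23)/6 = 90/6 = 15; σ²_Sample prep = ((23−11)/6)² = 4.000
te_Run assay = (2 + 4·3 + 10)/6 = 24/6 = 4; σ²_Run assay = ((10−2)/6)² = 1.778
te_Incubation = (4 + 4·8 + 12)/6 = 48/6 = 8; σ²_Incubation = ((12−4)/6)² = 1.778
te_Imaging = (4 + 4·9 + 14)/6 = 54/6 = 9; σ²_Imaging = ((14−4)/6)² = 2.778
te_Data extraction = (7 + 4·9 + 17)/6 = 60/6 = 10; σ²_Data extraction = ((17−7)/6)² = 2.778

Forward pass:
ES_Sample prep = 0; EF_Sample prep = 15
ES_Run assay = 0; EF_Run assay = 4
ES_Incubation = 15; EF_Incubation = 15+8 = 23
ES_Imaging = max(EF_Run assay=4, EF_Incubation=23) = 23; EF_Imaging = 23+9 = 32
ES_Data extraction = max(EF_Run assay=4, EF_Imaging=32) = 32; EF_Data extraction = 32+10 = 42
Expected project duration μ = 42 hours. Critical path: Sample prep → Incubation → Imaging → Data extraction.

Variance along critical path = 4.000 + 1.778 + 2.778 + 2.778 = 11.333
σ = √11.333 = 3.367 hours

3.37 hours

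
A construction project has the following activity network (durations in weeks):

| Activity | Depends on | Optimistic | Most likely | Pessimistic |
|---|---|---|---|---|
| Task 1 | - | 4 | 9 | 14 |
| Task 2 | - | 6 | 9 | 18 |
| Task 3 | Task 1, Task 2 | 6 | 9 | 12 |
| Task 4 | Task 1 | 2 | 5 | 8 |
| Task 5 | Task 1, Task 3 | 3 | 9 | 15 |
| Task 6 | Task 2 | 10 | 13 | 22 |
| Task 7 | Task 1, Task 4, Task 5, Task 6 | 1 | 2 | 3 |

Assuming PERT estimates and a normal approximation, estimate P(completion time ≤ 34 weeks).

0.907

te_Task 1 = (4 + 4·9 + 14)/6 = 54/6 = 9; σ²_Task 1 = ((14−4)/6)² = 2.778
te_Task 2 = (6 + 4·9 + 18)/6 = 60/6 = 10; σ²_Task 2 = ((18−6)/6)² = 4.000
te_Task 3 = (6 + 4·9 + 12)/6 = 54/6 = 9; σ²_Task 3 = ((12−6)/6)² = 1.000
te_Task 4 = (2 + 4·5 + 8)/6 = 30/6 = 5; σ²_Task 4 = ((8−2)/6)² = 1.000
te_Task 5 = (3 + 4·9 + 15)/6 = 54/6 = 9; σ²_Task 5 = ((15−3)/6)² = 4.000
te_Task 6 = (10 + 4·13 + 22)/6 = 84/6 = 14; σ²_Task 6 = ((22−10)/6)² = 4.000
te_Task 7 = (1 + 4·2 + 3)/6 = 12/6 = 2; σ²_Task 7 = ((3−1)/6)² = 0.111

Forward pass:
ES_Task 1 = 0; EF_Task 1 = 9
ES_Task 2 = 0; EF_Task 2 = 10
ES_Task 3 = max(EF_Task 1=9, EF_Task 2=10) = 10; EF_Task 3 = 10+9 = 19
ES_Task 4 = 9; EF_Task 4 = 9+5 = 14
ES_Task 5 = max(EF_Task 1=9, EF_Task 3=19) = 19; EF_Task 5 = 19+9 = 28
ES_Task 6 = 10; EF_Task 6 = 10+14 = 24
ES_Task 7 = max(EF_Task 1=9, EF_Task 4=14, EF_Task 5=28, EF_Task 6=24) = 28; EF_Task 7 = 28+2 = 30
Expected project duration μ = 30 weeks. Critical path: Task 2 → Task 3 → Task 5 → Task 7.

Variance along critical path = 4.000 + 1.000 + 4.000 + 0.111 = 9.111; σ = √9.111 = 3.018 weeks.
Z = (34 − 30) / 3.018 = 1.325
P(T ≤ 34) = Φ(1.325) ≈ 0.907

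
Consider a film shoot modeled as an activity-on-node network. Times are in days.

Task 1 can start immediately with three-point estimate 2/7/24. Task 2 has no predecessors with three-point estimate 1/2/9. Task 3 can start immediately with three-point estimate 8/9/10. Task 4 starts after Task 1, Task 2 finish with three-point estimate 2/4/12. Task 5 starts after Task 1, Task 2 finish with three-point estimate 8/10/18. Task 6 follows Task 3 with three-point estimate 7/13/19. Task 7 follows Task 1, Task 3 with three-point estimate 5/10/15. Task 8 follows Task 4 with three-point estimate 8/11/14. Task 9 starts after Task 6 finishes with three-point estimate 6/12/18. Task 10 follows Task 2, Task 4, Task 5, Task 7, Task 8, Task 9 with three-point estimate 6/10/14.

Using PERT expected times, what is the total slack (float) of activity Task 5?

14 days

te_Task 1 = (2 + 4·7 + 24)/6 = 54/6 = 9
te_Task 2 = (1 + 4·2 + 9)/6 = 18/6 = 3
te_Task 3 = (8 + 4·9 + 10)/6 = 54/6 = 9
te_Task 4 = (2 + 4·4 + 12)/6 = 30/6 = 5
te_Task 5 = (8 + 4·10 + 18)/6 = 66/6 = 11
te_Task 6 = (7 + 4·13 + 19)/6 = 78/6 = 13
te_Task 7 = (5 + 4·10 + 15)/6 = 60/6 = 10
te_Task 8 = (8 + 4·11 + 14)/6 = 66/6 = 11
te_Task 9 = (6 + 4·12 + 18)/6 = 72/6 = 12
te_Task 10 = (6 + 4·10 + 14)/6 = 60/6 = 10

Forward pass:
ES_Task 1 = 0; EF_Task 1 = 9
ES_Task 2 = 0; EF_Task 2 = 3
ES_Task 3 = 0; EF_Task 3 = 9
ES_Task 4 = max(EF_Task 1=9, EF_Task 2=3) = 9; EF_Task 4 = 9+5 = 14
ES_Task 5 = max(EF_Task 1=9, EF_Task 2=3) = 9; EF_Task 5 = 9+11 = 20
ES_Task 6 = 9; EF_Task 6 = 9+13 = 22
ES_Task 7 = max(EF_Task 1=9, EF_Task 3=9) = 9; EF_Task 7 = 9+10 = 19
ES_Task 8 = 14; EF_Task 8 = 14+11 = 25
ES_Task 9 = 22; EF_Task 9 = 22+12 = 34
ES_Task 10 = max(EF_Task 2=3, EF_Task 4=14, EF_Task 5=20, EF_Task 7=19, EF_Task 8=25, EF_Task 9=34) = 34; EF_Task 10 = 34+10 = 44
Expected project duration μ = 44 days. Critical path: Task 3 → Task 6 → Task 9 → Task 10.

Backward pass:
LF_Task 10 = 44; LS_Task 10 = 44−10 = 34
LF_Task 9 = LS_Task 10 = 34; LS_Task 9 = 34−12 = 22
LF_Task 8 = LS_Task 10 = 34; LS_Task 8 = 34−11 = 23
LF_Task 7 = LS_Task 10 = 34; LS_Task 7 = 34−10 = 24
LF_Task 6 = LS_Task 9 = 22; LS_Task 6 = 22−13 = 9
LF_Task 5 = LS_Task 10 = 34; LS_Task 5 = 34−11 = 23
LF_Task 4 = min(LS_Task 8=23, LS_Task 10=34) = 23; LS_Task 4 = 23−5 = 18
LF_Task 3 = min(LS_Task 6=9, LS_Task 7=24) = 9; LS_Task 3 = 9−9 = 0
LF_Task 2 = min(LS_Task 4=18, LS_Task 5=23, LS_Task 10=34) = 18; LS_Task 2 = 18−3 = 15
LF_Task 1 = min(LS_Task 4=18, LS_Task 5=23, LS_Task 7=24) = 18; LS_Task 1 = 18−9 = 9
Slack_Task 5 = LS_Task 5 − ES_Task 5 = 23 − 9 = 14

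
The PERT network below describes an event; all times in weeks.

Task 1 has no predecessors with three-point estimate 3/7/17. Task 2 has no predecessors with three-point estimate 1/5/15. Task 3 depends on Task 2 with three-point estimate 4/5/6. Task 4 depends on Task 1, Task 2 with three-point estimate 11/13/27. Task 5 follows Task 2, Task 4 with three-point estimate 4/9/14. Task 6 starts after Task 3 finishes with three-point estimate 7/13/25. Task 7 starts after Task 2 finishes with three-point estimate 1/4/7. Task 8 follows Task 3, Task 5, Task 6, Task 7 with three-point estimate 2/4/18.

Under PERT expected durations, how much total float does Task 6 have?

7 weeks

te_Task 1 = (3 + 4·7 + 17)/6 = 48/6 = 8
te_Task 2 = (1 + 4·5 + 15)/6 = 36/6 = 6
te_Task 3 = (4 + 4·5 + 6)/6 = 30/6 = 5
te_Task 4 = (11 + 4·13 + 27)/6 = 90/6 = 15
te_Task 5 = (4 + 4·9 + 14)/6 = 54/6 = 9
te_Task 6 = (7 + 4·13 + 25)/6 = 84/6 = 14
te_Task 7 = (1 + 4·4 + 7)/6 = 24/6 = 4
te_Task 8 = (2 + 4·4 + 18)/6 = 36/6 = 6

Forward pass:
ES_Task 1 = 0; EF_Task 1 = 8
ES_Task 2 = 0; EF_Task 2 = 6
ES_Task 3 = 6; EF_Task 3 = 6+5 = 11
ES_Task 4 = max(EF_Task 1=8, EF_Task 2=6) = 8; EF_Task 4 = 8+15 = 23
ES_Task 5 = max(EF_Task 2=6, EF_Task 4=23) = 23; EF_Task 5 = 23+9 = 32
ES_Task 6 = 11; EF_Task 6 = 11+14 = 25
ES_Task 7 = 6; EF_Task 7 = 6+4 = 10
ES_Task 8 = max(EF_Task 3=11, EF_Task 5=32, EF_Task 6=25, EF_Task 7=10) = 32; EF_Task 8 = 32+6 = 38
Expected project duration μ = 38 weeks. Critical path: Task 1 → Task 4 → Task 5 → Task 8.

Backward pass:
LF_Task 8 = 38; LS_Task 8 = 38−6 = 32
LF_Task 7 = LS_Task 8 = 32; LS_Task 7 = 32−4 = 28
LF_Task 6 = LS_Task 8 = 32; LS_Task 6 = 32−14 = 18
LF_Task 5 = LS_Task 8 = 32; LS_Task 5 = 32−9 = 23
LF_Task 4 = LS_Task 5 = 23; LS_Task 4 = 23−15 = 8
LF_Task 3 = min(LS_Task 6=18, LS_Task 8=32) = 18; LS_Task 3 = 18−5 = 13
LF_Task 2 = min(LS_Task 3=13, LS_Task 4=8, LS_Task 5=23, LS_Task 7=28) = 8; LS_Task 2 = 8−6 = 2
LF_Task 1 = LS_Task 4 = 8; LS_Task 1 = 8−8 = 0
Slack_Task 6 = LS_Task 6 − ES_Task 6 = 18 − 11 = 7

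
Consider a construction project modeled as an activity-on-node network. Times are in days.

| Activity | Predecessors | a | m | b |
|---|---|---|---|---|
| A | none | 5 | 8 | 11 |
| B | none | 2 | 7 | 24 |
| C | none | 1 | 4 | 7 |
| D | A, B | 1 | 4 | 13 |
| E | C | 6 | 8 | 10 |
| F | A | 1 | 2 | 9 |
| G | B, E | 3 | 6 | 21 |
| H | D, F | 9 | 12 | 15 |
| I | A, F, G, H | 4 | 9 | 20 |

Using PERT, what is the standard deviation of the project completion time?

5.06 days

te_A = (5 + 4·8 + 11)/6 = 48/6 = 8; σ²_A = ((11−5)/6)² = 1.000
te_B = (2 + 4·7 + 24)/6 = 54/6 = 9; σ²_B = ((24−2)/6)² = 13.444
te_C = (1 + 4·4 + 7)/6 = 24/6 = 4; σ²_C = ((7−1)/6)² = 1.000
te_D = (1 + 4·4 + 13)/6 = 30/6 = 5; σ²_D = ((13−1)/6)² = 4.000
te_E = (6 + 4·8 + 10)/6 = 48/6 = 8; σ²_E = ((10−6)/6)² = 0.444
te_F = (1 + 4·2 + 9)/6 = 18/6 = 3; σ²_F = ((9−1)/6)² = 1.778
te_G = (3 + 4·6 + 21)/6 = 48/6 = 8; σ²_G = ((21−3)/6)² = 9.000
te_H = (9 + 4·12 + 15)/6 = 72/6 = 12; σ²_H = ((15−9)/6)² = 1.000
te_I = (4 + 4·9 + 20)/6 = 60/6 = 10; σ²_I = ((20−4)/6)² = 7.111

Forward pass:
ES_A = 0; EF_A = 8
ES_B = 0; EF_B = 9
ES_C = 0; EF_C = 4
ES_D = max(EF_A=8, EF_B=9) = 9; EF_D = 9+5 = 14
ES_E = 4; EF_E = 4+8 = 12
ES_F = 8; EF_F = 8+3 = 11
ES_G = max(EF_B=9, EF_E=12) = 12; EF_G = 12+8 = 20
ES_H = max(EF_D=14, EF_F=11) = 14; EF_H = 14+12 = 26
ES_I = max(EF_A=8, EF_F=11, EF_G=20, EF_H=26) = 26; EF_I = 26+10 = 36
Expected project duration μ = 36 days. Critical path: B → D → H → I.

Variance along critical path = 13.444 + 4.000 + 1.000 + 7.111 = 25.556
σ = √25.556 = 5.055 days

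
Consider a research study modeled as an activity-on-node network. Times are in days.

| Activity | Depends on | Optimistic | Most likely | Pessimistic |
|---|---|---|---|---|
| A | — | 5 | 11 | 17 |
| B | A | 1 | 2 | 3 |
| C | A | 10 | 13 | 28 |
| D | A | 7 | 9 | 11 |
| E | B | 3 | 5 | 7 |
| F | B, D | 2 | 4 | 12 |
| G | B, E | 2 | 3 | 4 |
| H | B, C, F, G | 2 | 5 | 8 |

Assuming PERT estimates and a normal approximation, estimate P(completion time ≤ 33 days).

0.704

te_A = (5 + 4·11 + 17)/6 = 66/6 = 11; σ²_A = ((17−5)/6)² = 4.000
te_B = (1 + 4·2 + 3)/6 = 12/6 = 2; σ²_B = ((3−1)/6)² = 0.111
te_C = (10 + 4·13 + 28)/6 = 90/6 = 15; σ²_C = ((28−10)/6)² = 9.000
te_D = (7 + 4·9 + 11)/6 = 54/6 = 9; σ²_D = ((11−7)/6)² = 0.444
te_E = (3 + 4·5 + 7)/6 = 30/6 = 5; σ²_E = ((7−3)/6)² = 0.444
te_F = (2 + 4·4 + 12)/6 = 30/6 = 5; σ²_F = ((12−2)/6)² = 2.778
te_G = (2 + 4·3 + 4)/6 = 18/6 = 3; σ²_G = ((4−2)/6)² = 0.111
te_H = (2 + 4·5 + 8)/6 = 30/6 = 5; σ²_H = ((8−2)/6)² = 1.000

Forward pass:
ES_A = 0; EF_A = 11
ES_B = 11; EF_B = 11+2 = 13
ES_C = 11; EF_C = 11+15 = 26
ES_D = 11; EF_D = 11+9 = 20
ES_E = 13; EF_E = 13+5 = 18
ES_F = max(EF_B=13, EF_D=20) = 20; EF_F = 20+5 = 25
ES_G = max(EF_B=13, EF_E=18) = 18; EF_G = 18+3 = 21
ES_H = max(EF_B=13, EF_C=26, EF_F=25, EF_G=21) = 26; EF_H = 26+5 = 31
Expected project duration μ = 31 days. Critical path: A → C → H.

Variance along critical path = 4.000 + 9.000 + 1.000 = 14.000; σ = √14.000 = 3.742 days.
Z = (33 − 31) / 3.742 = 0.535
P(T ≤ 33) = Φ(0.535) ≈ 0.704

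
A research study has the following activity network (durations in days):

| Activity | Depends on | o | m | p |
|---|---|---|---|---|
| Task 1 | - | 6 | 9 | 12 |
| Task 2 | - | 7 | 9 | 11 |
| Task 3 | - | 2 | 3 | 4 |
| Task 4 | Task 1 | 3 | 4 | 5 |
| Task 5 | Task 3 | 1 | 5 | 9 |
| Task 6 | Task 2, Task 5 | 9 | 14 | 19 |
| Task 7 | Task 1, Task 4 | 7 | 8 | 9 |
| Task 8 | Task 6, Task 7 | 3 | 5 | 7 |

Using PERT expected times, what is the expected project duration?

te_Task 1 = (6 + 4·9 + 12)/6 = 54/6 = 9
te_Task 2 = (7 + 4·9 + 11)/6 = 54/6 = 9
te_Task 3 = (2 + 4·3 + 4)/6 = 18/6 = 3
te_Task 4 = (3 + 4·4 + 5)/6 = 24/6 = 4
te_Task 5 = (1 + 4·5 + 9)/6 = 30/6 = 5
te_Task 6 = (9 + 4·14 + 19)/6 = 84/6 = 14
te_Task 7 = (7 + 4·8 + 9)/6 = 48/6 = 8
te_Task 8 = (3 + 4·5 + 7)/6 = 30/6 = 5

Forward pass:
ES_Task 1 = 0; EF_Task 1 = 9
ES_Task 2 = 0; EF_Task 2 = 9
ES_Task 3 = 0; EF_Task 3 = 3
ES_Task 4 = 9; EF_Task 4 = 9+4 = 13
ES_Task 5 = 3; EF_Task 5 = 3+5 = 8
ES_Task 6 = max(EF_Task 2=9, EF_Task 5=8) = 9; EF_Task 6 = 9+14 = 23
ES_Task 7 = max(EF_Task 1=9, EF_Task 4=13) = 13; EF_Task 7 = 13+8 = 21
ES_Task 8 = max(EF_Task 6=23, EF_Task 7=21) = 23; EF_Task 8 = 23+5 = 28
Expected project duration μ = 28 days. Critical path: Task 2 → Task 6 → Task 8.

28 days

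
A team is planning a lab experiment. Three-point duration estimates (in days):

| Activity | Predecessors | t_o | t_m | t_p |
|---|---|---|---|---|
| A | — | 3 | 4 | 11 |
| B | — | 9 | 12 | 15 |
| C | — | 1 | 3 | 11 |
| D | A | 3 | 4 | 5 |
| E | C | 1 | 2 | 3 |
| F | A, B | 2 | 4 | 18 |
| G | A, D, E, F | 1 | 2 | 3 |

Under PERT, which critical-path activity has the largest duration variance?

F

te_A = (3 + 4·4 + 11)/6 = 30/6 = 5; σ²_A = ((11−3)/6)² = 1.778
te_B = (9 + 4·12 + 15)/6 = 72/6 = 12; σ²_B = ((15−9)/6)² = 1.000
te_C = (1 + 4·3 + 11)/6 = 24/6 = 4; σ²_C = ((11−1)/6)² = 2.778
te_D = (3 + 4·4 + 5)/6 = 24/6 = 4; σ²_D = ((5−3)/6)² = 0.111
te_E = (1 + 4·2 + 3)/6 = 12/6 = 2; σ²_E = ((3−1)/6)² = 0.111
te_F = (2 + 4·4 + 18)/6 = 36/6 = 6; σ²_F = ((18−2)/6)² = 7.111
te_G = (1 + 4·2 + 3)/6 = 12/6 = 2; σ²_G = ((3−1)/6)² = 0.111

Forward pass:
ES_A = 0; EF_A = 5
ES_B = 0; EF_B = 12
ES_C = 0; EF_C = 4
ES_D = 5; EF_D = 5+4 = 9
ES_E = 4; EF_E = 4+2 = 6
ES_F = max(EF_A=5, EF_B=12) = 12; EF_F = 12+6 = 18
ES_G = max(EF_A=5, EF_D=9, EF_E=6, EF_F=18) = 18; EF_G = 18+2 = 20
Expected project duration μ = 20 days. Critical path: B → F → G.

Variances on critical path: σ²_B=1.000, σ²_F=7.111, σ²_G=0.111.
Largest is σ²_F = 7.111.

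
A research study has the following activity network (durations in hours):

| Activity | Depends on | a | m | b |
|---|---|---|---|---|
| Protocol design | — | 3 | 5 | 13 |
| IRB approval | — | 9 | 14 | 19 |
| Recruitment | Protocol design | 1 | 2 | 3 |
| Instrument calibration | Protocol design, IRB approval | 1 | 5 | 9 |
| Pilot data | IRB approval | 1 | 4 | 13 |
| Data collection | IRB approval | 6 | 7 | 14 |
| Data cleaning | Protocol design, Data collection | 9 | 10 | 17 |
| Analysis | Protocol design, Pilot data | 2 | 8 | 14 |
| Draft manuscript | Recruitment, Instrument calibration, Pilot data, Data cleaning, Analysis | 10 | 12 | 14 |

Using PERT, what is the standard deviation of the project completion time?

te_Protocol design = (3 + 4·5 + 13)/6 = 36/6 = 6; σ²_Protocol design = ((13−3)/6)² = 2.778
te_IRB approval = (9 + 4·14 + 19)/6 = 84/6 = 14; σ²_IRB approval = ((19−9)/6)² = 2.778
te_Recruitment = (1 + 4·2 + 3)/6 = 12/6 = 2; σ²_Recruitment = ((3−1)/6)² = 0.111
te_Instrument calibration = (1 + 4·5 + 9)/6 = 30/6 = 5; σ²_Instrument calibration = ((9−1)/6)² = 1.778
te_Pilot data = (1 + 4·4 + 13)/6 = 30/6 = 5; σ²_Pilot data = ((13−1)/6)² = 4.000
te_Data collection = (6 + 4·7 + 14)/6 = 48/6 = 8; σ²_Data collection = ((14−6)/6)² = 1.778
te_Data cleaning = (9 + 4·10 + 17)/6 = 66/6 = 11; σ²_Data cleaning = ((17−9)/6)² = 1.778
te_Analysis = (2 + 4·8 + 14)/6 = 48/6 = 8; σ²_Analysis = ((14−2)/6)² = 4.000
te_Draft manuscript = (10 + 4·12 + 14)/6 = 72/6 = 12; σ²_Draft manuscript = ((14−10)/6)² = 0.444

Forward pass:
ES_Protocol design = 0; EF_Protocol design = 6
ES_IRB approval = 0; EF_IRB approval = 14
ES_Recruitment = 6; EF_Recruitment = 6+2 = 8
ES_Instrument calibration = max(EF_Protocol design=6, EF_IRB approval=14) = 14; EF_Instrument calibration = 14+5 = 19
ES_Pilot data = 14; EF_Pilot data = 14+5 = 19
ES_Data collection = 14; EF_Data collection = 14+8 = 22
ES_Data cleaning = max(EF_Protocol design=6, EF_Data collection=22) = 22; EF_Data cleaning = 22+11 = 33
ES_Analysis = max(EF_Protocol design=6, EF_Pilot data=19) = 19; EF_Analysis = 19+8 = 27
ES_Draft manuscript = max(EF_Recruitment=8, EF_Instrument calibration=19, EF_Pilot data=19, EF_Data cleaning=33, EF_Analysis=27) = 33; EF_Draft manuscript = 33+12 = 45
Expected project duration μ = 45 hours. Critical path: IRB approval → Data collection → Data cleaning → Draft manuscript.

Variance along critical path = 2.778 + 1.778 + 1.778 + 0.444 = 6.778
σ = √6.778 = 2.603 hours

2.60 hours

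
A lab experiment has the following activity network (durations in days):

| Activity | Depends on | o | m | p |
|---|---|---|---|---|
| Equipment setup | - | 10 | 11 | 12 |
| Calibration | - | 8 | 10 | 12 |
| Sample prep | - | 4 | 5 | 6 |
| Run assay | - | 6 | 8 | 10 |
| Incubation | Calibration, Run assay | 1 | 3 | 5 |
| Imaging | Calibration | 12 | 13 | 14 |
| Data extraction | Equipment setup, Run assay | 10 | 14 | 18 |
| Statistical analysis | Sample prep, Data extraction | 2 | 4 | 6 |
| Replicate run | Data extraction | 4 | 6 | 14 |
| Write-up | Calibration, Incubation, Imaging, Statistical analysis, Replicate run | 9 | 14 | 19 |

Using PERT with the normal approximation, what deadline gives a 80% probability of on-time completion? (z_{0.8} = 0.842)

48.3 days

te_Equipment setup = (10 + 4·11 + 12)/6 = 66/6 = 11; σ²_Equipment setup = ((12−10)/6)² = 0.111
te_Calibration = (8 + 4·10 + 12)/6 = 60/6 = 10; σ²_Calibration = ((12−8)/6)² = 0.444
te_Sample prep = (4 + 4·5 + 6)/6 = 30/6 = 5; σ²_Sample prep = ((6−4)/6)² = 0.111
te_Run assay = (6 + 4·8 + 10)/6 = 48/6 = 8; σ²_Run assay = ((10−6)/6)² = 0.444
te_Incubation = (1 + 4·3 + 5)/6 = 18/6 = 3; σ²_Incubation = ((5−1)/6)² = 0.444
te_Imaging = (12 + 4·13 + 14)/6 = 78/6 = 13; σ²_Imaging = ((14−12)/6)² = 0.111
te_Data extraction = (10 + 4·14 + 18)/6 = 84/6 = 14; σ²_Data extraction = ((18−10)/6)² = 1.778
te_Statistical analysis = (2 + 4·4 + 6)/6 = 24/6 = 4; σ²_Statistical analysis = ((6−2)/6)² = 0.444
te_Replicate run = (4 + 4·6 + 14)/6 = 42/6 = 7; σ²_Replicate run = ((14−4)/6)² = 2.778
te_Write-up = (9 + 4·14 + 19)/6 = 84/6 = 14; σ²_Write-up = ((19−9)/6)² = 2.778

Forward pass:
ES_Equipment setup = 0; EF_Equipment setup = 11
ES_Calibration = 0; EF_Calibration = 10
ES_Sample prep = 0; EF_Sample prep = 5
ES_Run assay = 0; EF_Run assay = 8
ES_Incubation = max(EF_Calibration=10, EF_Run assay=8) = 10; EF_Incubation = 10+3 = 13
ES_Imaging = 10; EF_Imaging = 10+13 = 23
ES_Data extraction = max(EF_Equipment setup=11, EF_Run assay=8) = 11; EF_Data extraction = 11+14 = 25
ES_Statistical analysis = max(EF_Sample prep=5, EF_Data extraction=25) = 25; EF_Statistical analysis = 25+4 = 29
ES_Replicate run = 25; EF_Replicate run = 25+7 = 32
ES_Write-up = max(EF_Calibration=10, EF_Incubation=13, EF_Imaging=23, EF_Statistical analysis=29, EF_Replicate run=32) = 32; EF_Write-up = 32+14 = 46
Expected project duration μ = 46 days. Critical path: Equipment setup → Data extraction → Replicate run → Write-up.

Variance along critical path = 0.111 + 1.778 + 2.778 + 2.778 = 7.444; σ = 2.728 days.
D = μ + z·σ = 46 + 0.842·2.728 = 48.3 days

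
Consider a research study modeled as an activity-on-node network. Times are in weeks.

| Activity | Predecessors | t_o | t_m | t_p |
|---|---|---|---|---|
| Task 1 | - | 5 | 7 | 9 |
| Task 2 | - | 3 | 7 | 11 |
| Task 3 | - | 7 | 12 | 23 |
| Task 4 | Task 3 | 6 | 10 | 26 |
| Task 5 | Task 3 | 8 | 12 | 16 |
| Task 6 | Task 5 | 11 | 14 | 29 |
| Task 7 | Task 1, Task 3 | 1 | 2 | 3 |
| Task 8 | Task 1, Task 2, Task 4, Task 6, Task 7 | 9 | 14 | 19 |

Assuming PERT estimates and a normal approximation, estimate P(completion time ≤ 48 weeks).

te_Task 1 = (5 + 4·7 + 9)/6 = 42/6 = 7; σ²_Task 1 = ((9−5)/6)² = 0.444
te_Task 2 = (3 + 4·7 + 11)/6 = 42/6 = 7; σ²_Task 2 = ((11−3)/6)² = 1.778
te_Task 3 = (7 + 4·12 + 23)/6 = 78/6 = 13; σ²_Task 3 = ((23−7)/6)² = 7.111
te_Task 4 = (6 + 4·10 + 26)/6 = 72/6 = 12; σ²_Task 4 = ((26−6)/6)² = 11.111
te_Task 5 = (8 + 4·12 + 16)/6 = 72/6 = 12; σ²_Task 5 = ((16−8)/6)² = 1.778
te_Task 6 = (11 + 4·14 + 29)/6 = 96/6 = 16; σ²_Task 6 = ((29−11)/6)² = 9.000
te_Task 7 = (1 + 4·2 + 3)/6 = 12/6 = 2; σ²_Task 7 = ((3−1)/6)² = 0.111
te_Task 8 = (9 + 4·14 + 19)/6 = 84/6 = 14; σ²_Task 8 = ((19−9)/6)² = 2.778

Forward pass:
ES_Task 1 = 0; EF_Task 1 = 7
ES_Task 2 = 0; EF_Task 2 = 7
ES_Task 3 = 0; EF_Task 3 = 13
ES_Task 4 = 13; EF_Task 4 = 13+12 = 25
ES_Task 5 = 13; EF_Task 5 = 13+12 = 25
ES_Task 6 = 25; EF_Task 6 = 25+16 = 41
ES_Task 7 = max(EF_Task 1=7, EF_Task 3=13) = 13; EF_Task 7 = 13+2 = 15
ES_Task 8 = max(EF_Task 1=7, EF_Task 2=7, EF_Task 4=25, EF_Task 6=41, EF_Task 7=15) = 41; EF_Task 8 = 41+14 = 55
Expected project duration μ = 55 weeks. Critical path: Task 3 → Task 5 → Task 6 → Task 8.

Variance along critical path = 7.111 + 1.778 + 9.000 + 2.778 = 20.667; σ = √20.667 = 4.546 weeks.
Z = (48 − 55) / 4.546 = -1.540
P(T ≤ 48) = Φ(-1.540) ≈ 0.062

0.062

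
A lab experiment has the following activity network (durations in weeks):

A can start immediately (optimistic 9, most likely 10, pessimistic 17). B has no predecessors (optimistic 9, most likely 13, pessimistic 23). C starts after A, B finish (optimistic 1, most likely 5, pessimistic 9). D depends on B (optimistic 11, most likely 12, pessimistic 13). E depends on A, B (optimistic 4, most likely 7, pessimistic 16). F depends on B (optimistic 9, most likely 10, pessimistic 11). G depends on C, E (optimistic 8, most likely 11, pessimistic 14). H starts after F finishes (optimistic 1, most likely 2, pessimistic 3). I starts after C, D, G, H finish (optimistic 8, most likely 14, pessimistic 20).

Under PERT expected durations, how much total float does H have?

te_A = (9 + 4·10 + 17)/6 = 66/6 = 11
te_B = (9 + 4·13 + 23)/6 = 84/6 = 14
te_C = (1 + 4·5 + 9)/6 = 30/6 = 5
te_D = (11 + 4·12 + 13)/6 = 72/6 = 12
te_E = (4 + 4·7 + 16)/6 = 48/6 = 8
te_F = (9 + 4·10 + 11)/6 = 60/6 = 10
te_G = (8 + 4·11 + 14)/6 = 66/6 = 11
te_H = (1 + 4·2 + 3)/6 = 12/6 = 2
te_I = (8 + 4·14 + 20)/6 = 84/6 = 14

Forward pass:
ES_A = 0; EF_A = 11
ES_B = 0; EF_B = 14
ES_C = max(EF_A=11, EF_B=14) = 14; EF_C = 14+5 = 19
ES_D = 14; EF_D = 14+12 = 26
ES_E = max(EF_A=11, EF_B=14) = 14; EF_E = 14+8 = 22
ES_F = 14; EF_F = 14+10 = 24
ES_G = max(EF_C=19, EF_E=22) = 22; EF_G = 22+11 = 33
ES_H = 24; EF_H = 24+2 = 26
ES_I = max(EF_C=19, EF_D=26, EF_G=33, EF_H=26) = 33; EF_I = 33+14 = 47
Expected project duration μ = 47 weeks. Critical path: B → E → G → I.

Backward pass:
LF_I = 47; LS_I = 47−14 = 33
LF_H = LS_I = 33; LS_H = 33−2 = 31
LF_G = LS_I = 33; LS_G = 33−11 = 22
LF_F = LS_H = 31; LS_F = 31−10 = 21
LF_E = LS_G = 22; LS_E = 22−8 = 14
LF_D = LS_I = 33; LS_D = 33−12 = 21
LF_C = min(LS_G=22, LS_I=33) = 22; LS_C = 22−5 = 17
LF_B = min(LS_C=17, LS_D=21, LS_E=14, LS_F=21) = 14; LS_B = 14−14 = 0
LF_A = min(LS_C=17, LS_E=14) = 14; LS_A = 14−11 = 3
Slack_H = LS_H − ES_H = 31 − 24 = 7

7 weeks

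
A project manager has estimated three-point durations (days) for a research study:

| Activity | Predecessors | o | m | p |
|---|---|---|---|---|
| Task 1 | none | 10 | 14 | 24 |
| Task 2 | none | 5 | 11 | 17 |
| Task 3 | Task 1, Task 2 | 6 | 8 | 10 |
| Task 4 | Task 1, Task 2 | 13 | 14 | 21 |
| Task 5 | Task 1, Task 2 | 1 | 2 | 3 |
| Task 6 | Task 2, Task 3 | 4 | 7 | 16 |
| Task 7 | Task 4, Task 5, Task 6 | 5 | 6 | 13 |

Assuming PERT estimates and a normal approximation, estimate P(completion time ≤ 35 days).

te_Task 1 = (10 + 4·14 + 24)/6 = 90/6 = 15; σ²_Task 1 = ((24−10)/6)² = 5.444
te_Task 2 = (5 + 4·11 + 17)/6 = 66/6 = 11; σ²_Task 2 = ((17−5)/6)² = 4.000
te_Task 3 = (6 + 4·8 + 10)/6 = 48/6 = 8; σ²_Task 3 = ((10−6)/6)² = 0.444
te_Task 4 = (13 + 4·14 + 21)/6 = 90/6 = 15; σ²_Task 4 = ((21−13)/6)² = 1.778
te_Task 5 = (1 + 4·2 + 3)/6 = 12/6 = 2; σ²_Task 5 = ((3−1)/6)² = 0.111
te_Task 6 = (4 + 4·7 + 16)/6 = 48/6 = 8; σ²_Task 6 = ((16−4)/6)² = 4.000
te_Task 7 = (5 + 4·6 + 13)/6 = 42/6 = 7; σ²_Task 7 = ((13−5)/6)² = 1.778

Forward pass:
ES_Task 1 = 0; EF_Task 1 = 15
ES_Task 2 = 0; EF_Task 2 = 11
ES_Task 3 = max(EF_Task 1=15, EF_Task 2=11) = 15; EF_Task 3 = 15+8 = 23
ES_Task 4 = max(EF_Task 1=15, EF_Task 2=11) = 15; EF_Task 4 = 15+15 = 30
ES_Task 5 = max(EF_Task 1=15, EF_Task 2=11) = 15; EF_Task 5 = 15+2 = 17
ES_Task 6 = max(EF_Task 2=11, EF_Task 3=23) = 23; EF_Task 6 = 23+8 = 31
ES_Task 7 = max(EF_Task 4=30, EF_Task 5=17, EF_Task 6=31) = 31; EF_Task 7 = 31+7 = 38
Expected project duration μ = 38 days. Critical path: Task 1 → Task 3 → Task 6 → Task 7.

Variance along critical path = 5.444 + 0.444 + 4.000 + 1.778 = 11.667; σ = √11.667 = 3.416 days.
Z = (35 − 38) / 3.416 = -0.878
P(T ≤ 35) = Φ(-0.878) ≈ 0.190

0.190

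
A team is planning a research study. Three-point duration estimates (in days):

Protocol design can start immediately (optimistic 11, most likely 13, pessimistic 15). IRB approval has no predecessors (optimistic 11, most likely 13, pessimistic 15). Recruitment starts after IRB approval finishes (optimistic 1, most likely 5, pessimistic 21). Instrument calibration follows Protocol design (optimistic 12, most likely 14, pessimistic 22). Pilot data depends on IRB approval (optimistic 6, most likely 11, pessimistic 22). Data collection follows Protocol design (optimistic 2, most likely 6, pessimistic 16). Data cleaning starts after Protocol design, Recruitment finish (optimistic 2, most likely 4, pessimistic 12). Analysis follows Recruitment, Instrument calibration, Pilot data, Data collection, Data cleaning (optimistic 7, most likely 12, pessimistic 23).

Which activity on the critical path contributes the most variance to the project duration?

te_Protocol design = (11 + 4·13 + 15)/6 = 78/6 = 13; σ²_Protocol design = ((15−11)/6)² = 0.444
te_IRB approval = (11 + 4·13 + 15)/6 = 78/6 = 13; σ²_IRB approval = ((15−11)/6)² = 0.444
te_Recruitment = (1 + 4·5 + 21)/6 = 42/6 = 7; σ²_Recruitment = ((21−1)/6)² = 11.111
te_Instrument calibration = (12 + 4·14 + 22)/6 = 90/6 = 15; σ²_Instrument calibration = ((22−12)/6)² = 2.778
te_Pilot data = (6 + 4·11 + 22)/6 = 72/6 = 12; σ²_Pilot data = ((22−6)/6)² = 7.111
te_Data collection = (2 + 4·6 + 16)/6 = 42/6 = 7; σ²_Data collection = ((16−2)/6)² = 5.444
te_Data cleaning = (2 + 4·4 + 12)/6 = 30/6 = 5; σ²_Data cleaning = ((12−2)/6)² = 2.778
te_Analysis = (7 + 4·12 + 23)/6 = 78/6 = 13; σ²_Analysis = ((23−7)/6)² = 7.111

Forward pass:
ES_Protocol design = 0; EF_Protocol design = 13
ES_IRB approval = 0; EF_IRB approval = 13
ES_Recruitment = 13; EF_Recruitment = 13+7 = 20
ES_Instrument calibration = 13; EF_Instrument calibration = 13+15 = 28
ES_Pilot data = 13; EF_Pilot data = 13+12 = 25
ES_Data collection = 13; EF_Data collection = 13+7 = 20
ES_Data cleaning = max(EF_Protocol design=13, EF_Recruitment=20) = 20; EF_Data cleaning = 20+5 = 25
ES_Analysis = max(EF_Recruitment=20, EF_Instrument calibration=28, EF_Pilot data=25, EF_Data collection=20, EF_Data cleaning=25) = 28; EF_Analysis = 28+13 = 41
Expected project duration μ = 41 days. Critical path: Protocol design → Instrument calibration → Analysis.

Variances on critical path: σ²_Protocol design=0.444, σ²_Instrument calibration=2.778, σ²_Analysis=7.111.
Largest is σ²_Analysis = 7.111.

Analysis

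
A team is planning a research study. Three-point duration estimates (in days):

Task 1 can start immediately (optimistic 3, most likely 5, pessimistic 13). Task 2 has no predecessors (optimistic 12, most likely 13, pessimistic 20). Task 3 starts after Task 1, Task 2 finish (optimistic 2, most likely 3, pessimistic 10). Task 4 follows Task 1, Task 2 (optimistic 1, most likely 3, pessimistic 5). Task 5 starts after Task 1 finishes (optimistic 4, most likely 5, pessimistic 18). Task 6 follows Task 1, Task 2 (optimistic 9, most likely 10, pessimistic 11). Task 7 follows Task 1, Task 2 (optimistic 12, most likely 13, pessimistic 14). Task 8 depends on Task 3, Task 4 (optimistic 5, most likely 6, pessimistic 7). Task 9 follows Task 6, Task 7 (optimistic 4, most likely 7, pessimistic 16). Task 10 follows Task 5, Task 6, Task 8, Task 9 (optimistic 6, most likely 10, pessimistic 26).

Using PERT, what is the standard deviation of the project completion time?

te_Task 1 = (3 + 4·5 + 13)/6 = 36/6 = 6; σ²_Task 1 = ((13−3)/6)² = 2.778
te_Task 2 = (12 + 4·13 + 20)/6 = 84/6 = 14; σ²_Task 2 = ((20−12)/6)² = 1.778
te_Task 3 = (2 + 4·3 + 10)/6 = 24/6 = 4; σ²_Task 3 = ((10−2)/6)² = 1.778
te_Task 4 = (1 + 4·3 + 5)/6 = 18/6 = 3; σ²_Task 4 = ((5−1)/6)² = 0.444
te_Task 5 = (4 + 4·5 + 18)/6 = 42/6 = 7; σ²_Task 5 = ((18−4)/6)² = 5.444
te_Task 6 = (9 + 4·10 + 11)/6 = 60/6 = 10; σ²_Task 6 = ((11−9)/6)² = 0.111
te_Task 7 = (12 + 4·13 + 14)/6 = 78/6 = 13; σ²_Task 7 = ((14−12)/6)² = 0.111
te_Task 8 = (5 + 4·6 + 7)/6 = 36/6 = 6; σ²_Task 8 = ((7−5)/6)² = 0.111
te_Task 9 = (4 + 4·7 + 16)/6 = 48/6 = 8; σ²_Task 9 = ((16−4)/6)² = 4.000
te_Task 10 = (6 + 4·10 + 26)/6 = 72/6 = 12; σ²_Task 10 = ((26−6)/6)² = 11.111

Forward pass:
ES_Task 1 = 0; EF_Task 1 = 6
ES_Task 2 = 0; EF_Task 2 = 14
ES_Task 3 = max(EF_Task 1=6, EF_Task 2=14) = 14; EF_Task 3 = 14+4 = 18
ES_Task 4 = max(EF_Task 1=6, EF_Task 2=14) = 14; EF_Task 4 = 14+3 = 17
ES_Task 5 = 6; EF_Task 5 = 6+7 = 13
ES_Task 6 = max(EF_Task 1=6, EF_Task 2=14) = 14; EF_Task 6 = 14+10 = 24
ES_Task 7 = max(EF_Task 1=6, EF_Task 2=14) = 14; EF_Task 7 = 14+13 = 27
ES_Task 8 = max(EF_Task 3=18, EF_Task 4=17) = 18; EF_Task 8 = 18+6 = 24
ES_Task 9 = max(EF_Task 6=24, EF_Task 7=27) = 27; EF_Task 9 = 27+8 = 35
ES_Task 10 = max(EF_Task 5=13, EF_Task 6=24, EF_Task 8=24, EF_Task 9=35) = 35; EF_Task 10 = 35+12 = 47
Expected project duration μ = 47 days. Critical path: Task 2 → Task 7 → Task 9 → Task 10.

Variance along critical path = 1.778 + 0.111 + 4.000 + 11.111 = 17.000
σ = √17.000 = 4.123 days

4.12 days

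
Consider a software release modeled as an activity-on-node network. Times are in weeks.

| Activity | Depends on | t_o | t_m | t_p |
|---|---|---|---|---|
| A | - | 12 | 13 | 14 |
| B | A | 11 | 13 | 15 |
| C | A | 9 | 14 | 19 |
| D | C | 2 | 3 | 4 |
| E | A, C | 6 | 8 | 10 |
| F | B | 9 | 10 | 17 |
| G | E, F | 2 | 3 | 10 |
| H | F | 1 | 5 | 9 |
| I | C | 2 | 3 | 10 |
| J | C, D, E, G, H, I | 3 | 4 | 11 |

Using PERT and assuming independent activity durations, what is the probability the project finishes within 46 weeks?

te_A = (12 + 4·13 + 14)/6 = 78/6 = 13; σ²_A = ((14−12)/6)² = 0.111
te_B = (11 + 4·13 + 15)/6 = 78/6 = 13; σ²_B = ((15−11)/6)² = 0.444
te_C = (9 + 4·14 + 19)/6 = 84/6 = 14; σ²_C = ((19−9)/6)² = 2.778
te_D = (2 + 4·3 + 4)/6 = 18/6 = 3; σ²_D = ((4−2)/6)² = 0.111
te_E = (6 + 4·8 + 10)/6 = 48/6 = 8; σ²_E = ((10−6)/6)² = 0.444
te_F = (9 + 4·10 + 17)/6 = 66/6 = 11; σ²_F = ((17−9)/6)² = 1.778
te_G = (2 + 4·3 + 10)/6 = 24/6 = 4; σ²_G = ((10−2)/6)² = 1.778
te_H = (1 + 4·5 + 9)/6 = 30/6 = 5; σ²_H = ((9−1)/6)² = 1.778
te_I = (2 + 4·3 + 10)/6 = 24/6 = 4; σ²_I = ((10−2)/6)² = 1.778
te_J = (3 + 4·4 + 11)/6 = 30/6 = 5; σ²_J = ((11−3)/6)² = 1.778

Forward pass:
ES_A = 0; EF_A = 13
ES_B = 13; EF_B = 13+13 = 26
ES_C = 13; EF_C = 13+14 = 27
ES_D = 27; EF_D = 27+3 = 30
ES_E = max(EF_A=13, EF_C=27) = 27; EF_E = 27+8 = 35
ES_F = 26; EF_F = 26+11 = 37
ES_G = max(EF_E=35, EF_F=37) = 37; EF_G = 37+4 = 41
ES_H = 37; EF_H = 37+5 = 42
ES_I = 27; EF_I = 27+4 = 31
ES_J = max(EF_C=27, EF_D=30, EF_E=35, EF_G=41, EF_H=42, EF_I=31) = 42; EF_J = 42+5 = 47
Expected project duration μ = 47 weeks. Critical path: A → B → F → H → J.

Variance along critical path = 0.111 + 0.444 + 1.778 + 1.778 + 1.778 = 5.889; σ = √5.889 = 2.427 weeks.
Z = (46 − 47) / 2.427 = -0.412
P(T ≤ 46) = Φ(-0.412) ≈ 0.340

0.340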